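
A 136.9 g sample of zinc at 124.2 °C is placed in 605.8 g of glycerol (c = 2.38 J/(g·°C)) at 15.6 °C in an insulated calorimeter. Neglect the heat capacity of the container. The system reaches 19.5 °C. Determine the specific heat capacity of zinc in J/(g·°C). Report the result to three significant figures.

q_gained = (605.8 × 2.38) × (19.5 − 15.6) = 5623 J
q_lost = 136.9 × c × (124.2 − 19.5) = 14333.43 c
Set equal: c = 5623 / 14333.43 = 0.392 J/(g·°C)

c = 0.392 J/(g·°C)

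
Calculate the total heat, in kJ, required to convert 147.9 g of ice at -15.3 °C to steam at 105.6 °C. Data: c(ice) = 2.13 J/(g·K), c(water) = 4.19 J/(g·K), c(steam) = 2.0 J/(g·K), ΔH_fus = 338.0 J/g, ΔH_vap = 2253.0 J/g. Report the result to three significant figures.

q = 452 kJ

q1 (heat ice -15.3→0.0 °C): 147.9 × 2.13 × 15.3 = 4820 J
q2 (melt at 0 °C): 147.9 × 338.0 = 49990 J
q3 (heat water 0.0→100.0 °C): 147.9 × 4.19 × 100.0 = 61970 J
q4 (vaporize at 100 °C): 147.9 × 2253.0 = 333219 J
q5 (heat steam 100.0→105.6 °C): 147.9 × 2.0 × 5.6 = 1656 J
Total: 4820 + 49990 + 61970 + 333219 + 1656 = 451655 J = 452 kJ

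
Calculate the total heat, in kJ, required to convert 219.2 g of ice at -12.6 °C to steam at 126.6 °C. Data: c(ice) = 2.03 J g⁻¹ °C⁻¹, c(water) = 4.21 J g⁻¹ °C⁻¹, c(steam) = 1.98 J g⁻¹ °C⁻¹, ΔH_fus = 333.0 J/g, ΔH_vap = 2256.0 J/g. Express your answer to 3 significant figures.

q = 677 kJ

q1 (heat ice -12.6→0.0 °C): 219.2 × 2.03 × 12.6 = 5607 J
q2 (melt at 0 °C): 219.2 × 333.0 = 72994 J
q3 (heat water 0.0→100.0 °C): 219.2 × 4.21 × 100.0 = 92283 J
q4 (vaporize at 100 °C): 219.2 × 2256.0 = 494515 J
q5 (heat steam 100.0→126.6 °C): 219.2 × 1.98 × 26.6 = 11545 J
Total: 5607 + 72994 + 92283 + 494515 + 11545 = 676944 J = 677 kJ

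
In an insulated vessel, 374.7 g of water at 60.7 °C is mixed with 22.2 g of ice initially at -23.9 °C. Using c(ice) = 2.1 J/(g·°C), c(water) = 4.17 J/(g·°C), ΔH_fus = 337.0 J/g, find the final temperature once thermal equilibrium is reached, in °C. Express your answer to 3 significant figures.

Heat to bring ice to 0 °C and melt it: q₁ = 22.2×2.1×23.9 + 22.2×337.0 = 8595.6 J
Heat the water can supply cooling to 0 °C: 374.7×4.17×60.7 = 94843.7 J > q₁, so all ice melts.
Energy balance: 374.7×4.17×(60.7 − T) = 8595.6 + 22.2×4.17×(T − 0)
1562.499(60.7 − T) = 8595.6 + 92.574 T
94843.7 − 8595.6 = 1655.073 T
T = 86248.1 / 1655.073 = 52.11 °C

T_f = 52.1 °C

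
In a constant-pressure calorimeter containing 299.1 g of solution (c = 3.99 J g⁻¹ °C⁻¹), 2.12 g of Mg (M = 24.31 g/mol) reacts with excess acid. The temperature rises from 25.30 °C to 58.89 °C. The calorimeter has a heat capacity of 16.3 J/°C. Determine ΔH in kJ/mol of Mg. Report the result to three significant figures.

ΔH = -466 kJ/mol

|ΔT| = |58.89 − 25.30| = 33.59 °C
|q_surr| = (299.1 × 3.99 + 16.3) × 33.59 = 1209.709 × 33.59 = 40630 J
n(Mg) = 2.12 / 24.31 = 0.08721 mol
Temperature rose, so q_rxn = −|q_surr| = -40.63 kJ
ΔH = q_rxn / n = -465.9 kJ/mol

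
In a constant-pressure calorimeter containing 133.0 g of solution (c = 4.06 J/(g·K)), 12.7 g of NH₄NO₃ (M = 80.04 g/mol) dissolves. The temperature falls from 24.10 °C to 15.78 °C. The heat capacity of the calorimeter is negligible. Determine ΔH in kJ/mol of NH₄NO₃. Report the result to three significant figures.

ΔH = 28.3 kJ/mol

|ΔT| = |15.78 − 24.10| = 8.32 °C
|q_surr| = (133.0 × 4.06) × 8.32 = 539.98 × 8.32 = 4493 J
n(NH₄NO₃) = 12.7 / 80.04 = 0.1587 mol
Temperature fell, so q_rxn = +|q_surr| = 4.493 kJ
ΔH = q_rxn / n = 28.31 kJ/mol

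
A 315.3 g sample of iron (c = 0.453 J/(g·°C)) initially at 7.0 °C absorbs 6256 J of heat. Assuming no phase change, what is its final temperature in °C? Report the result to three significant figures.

ΔT = q / (m c) = 6256 / (315.3 × 0.453) = 43.80 °C
T_f = 7.0 + 43.80 = 50.80 °C

T_f = 50.8 °C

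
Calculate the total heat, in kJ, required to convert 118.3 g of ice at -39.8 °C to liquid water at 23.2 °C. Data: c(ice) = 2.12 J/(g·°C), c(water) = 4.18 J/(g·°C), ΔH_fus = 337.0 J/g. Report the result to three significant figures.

q1 (heat ice -39.8→0.0 °C): 118.3 × 2.12 × 39.8 = 9982 J
q2 (melt at 0 °C): 118.3 × 337.0 = 39867 J
q3 (heat water 0.0→23.2 °C): 118.3 × 4.18 × 23.2 = 11472 J
Total: 9982 + 39867 + 11472 = 61321 J = 61.3 kJ

q = 61.3 kJ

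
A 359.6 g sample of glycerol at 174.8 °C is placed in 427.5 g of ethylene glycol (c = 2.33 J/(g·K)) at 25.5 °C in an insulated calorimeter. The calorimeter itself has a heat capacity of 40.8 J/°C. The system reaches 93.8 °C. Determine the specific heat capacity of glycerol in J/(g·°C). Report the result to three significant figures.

q_gained = (427.5 × 2.33 + 40.8) × (93.8 − 25.5) = 70820 J
q_lost = 359.6 × c × (174.8 − 93.8) = 29127.6 c
Set equal: c = 70820 / 29127.6 = 2.43 J/(g·°C)

c = 2.43 J/(g·°C)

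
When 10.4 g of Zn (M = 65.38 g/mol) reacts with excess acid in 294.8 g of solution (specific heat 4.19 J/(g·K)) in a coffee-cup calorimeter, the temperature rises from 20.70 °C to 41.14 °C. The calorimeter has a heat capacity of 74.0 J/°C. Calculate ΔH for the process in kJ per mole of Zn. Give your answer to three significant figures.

ΔH = -168 kJ/mol

|ΔT| = |41.14 − 20.70| = 20.44 °C
|q_surr| = (294.8 × 4.19 + 74.0) × 20.44 = 1309.212 × 20.44 = 26760 J
n(Zn) = 10.4 / 65.38 = 0.1591 mol
Temperature rose, so q_rxn = −|q_surr| = -26.76 kJ
ΔH = q_rxn / n = -168.2 kJ/mol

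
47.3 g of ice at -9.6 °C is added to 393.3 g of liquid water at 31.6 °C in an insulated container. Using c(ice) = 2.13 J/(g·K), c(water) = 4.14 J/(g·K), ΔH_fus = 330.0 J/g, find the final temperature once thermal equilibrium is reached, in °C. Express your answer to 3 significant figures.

T_f = 19.1 °C

Heat to bring ice to 0 °C and melt it: q₁ = 47.3×2.13×9.6 + 47.3×330.0 = 16576 J
Heat the water can supply cooling to 0 °C: 393.3×4.14×31.6 = 51453.1 J > q₁, so all ice melts.
Energy balance: 393.3×4.14×(31.6 − T) = 16576 + 47.3×4.14×(T − 0)
1628.262(31.6 − T) = 16576 + 195.822 T
51453.1 − 16576 = 1824.084 T
T = 34877.1 / 1824.084 = 19.12 °C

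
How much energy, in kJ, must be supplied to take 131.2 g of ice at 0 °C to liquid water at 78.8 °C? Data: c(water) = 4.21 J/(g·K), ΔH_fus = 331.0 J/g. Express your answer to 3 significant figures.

q = 87.0 kJ

q1 (melt at 0 °C): 131.2 × 331.0 = 43427 J
q2 (heat water 0.0→78.8 °C): 131.2 × 4.21 × 78.8 = 43525 J
Total: 43427 + 43525 = 86952 J = 87.0 kJ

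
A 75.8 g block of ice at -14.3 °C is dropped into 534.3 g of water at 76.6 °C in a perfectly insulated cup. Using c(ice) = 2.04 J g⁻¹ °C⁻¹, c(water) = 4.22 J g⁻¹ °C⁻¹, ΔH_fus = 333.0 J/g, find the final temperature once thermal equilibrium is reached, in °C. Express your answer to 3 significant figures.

T_f = 56.4 °C

Heat to bring ice to 0 °C and melt it: q₁ = 75.8×2.04×14.3 + 75.8×333.0 = 27453 J
Heat the water can supply cooling to 0 °C: 534.3×4.22×76.6 = 172714 J > q₁, so all ice melts.
Energy balance: 534.3×4.22×(76.6 − T) = 27453 + 75.8×4.22×(T − 0)
2254.746(76.6 − T) = 27453 + 319.876 T
172714 − 27453 = 2574.622 T
T = 145261 / 2574.622 = 56.42 °C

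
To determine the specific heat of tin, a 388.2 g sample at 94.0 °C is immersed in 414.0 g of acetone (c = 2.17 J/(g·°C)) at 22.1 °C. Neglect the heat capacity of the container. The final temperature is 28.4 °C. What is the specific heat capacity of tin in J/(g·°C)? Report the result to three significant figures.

q_gained = (414.0 × 2.17) × (28.4 − 22.1) = 5660 J
q_lost = 388.2 × c × (94.0 − 28.4) = 25465.92 c
Set equal: c = 5660 / 25465.92 = 0.222 J/(g·°C)

c = 0.222 J/(g·°C)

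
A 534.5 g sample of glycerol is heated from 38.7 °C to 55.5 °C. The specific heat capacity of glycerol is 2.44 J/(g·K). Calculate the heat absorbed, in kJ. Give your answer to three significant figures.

q = 21.9 kJ

q = m c ΔT = 534.5 × 2.44 × (55.5 − 38.7)
q = 534.5 × 2.44 × 16.8 = 21910 J = 21.9 kJ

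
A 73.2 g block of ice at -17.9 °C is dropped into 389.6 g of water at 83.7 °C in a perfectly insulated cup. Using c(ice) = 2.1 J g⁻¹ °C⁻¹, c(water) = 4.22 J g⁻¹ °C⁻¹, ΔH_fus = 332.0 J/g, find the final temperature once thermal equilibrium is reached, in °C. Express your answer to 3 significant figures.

Heat to bring ice to 0 °C and melt it: q₁ = 73.2×2.1×17.9 + 73.2×332.0 = 27054 J
Heat the water can supply cooling to 0 °C: 389.6×4.22×83.7 = 137612 J > q₁, so all ice melts.
Energy balance: 389.6×4.22×(83.7 − T) = 27054 + 73.2×4.22×(T − 0)
1644.112(83.7 − T) = 27054 + 308.904 T
137612 − 27054 = 1953.016 T
T = 110558 / 1953.016 = 56.61 °C

T_f = 56.6 °C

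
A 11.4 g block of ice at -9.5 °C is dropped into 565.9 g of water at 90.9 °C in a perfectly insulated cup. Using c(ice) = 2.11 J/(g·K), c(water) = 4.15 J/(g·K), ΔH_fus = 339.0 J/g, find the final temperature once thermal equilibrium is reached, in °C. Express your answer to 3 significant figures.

Heat to bring ice to 0 °C and melt it: q₁ = 11.4×2.11×9.5 + 11.4×339.0 = 4093.1 J
Heat the water can supply cooling to 0 °C: 565.9×4.15×90.9 = 213477 J > q₁, so all ice melts.
Energy balance: 565.9×4.15×(90.9 − T) = 4093.1 + 11.4×4.15×(T − 0)
2348.485(90.9 − T) = 4093.1 + 47.31 T
213477 − 4093.1 = 2395.795 T
T = 209383.9 / 2395.795 = 87.40 °C

T_f = 87.4 °C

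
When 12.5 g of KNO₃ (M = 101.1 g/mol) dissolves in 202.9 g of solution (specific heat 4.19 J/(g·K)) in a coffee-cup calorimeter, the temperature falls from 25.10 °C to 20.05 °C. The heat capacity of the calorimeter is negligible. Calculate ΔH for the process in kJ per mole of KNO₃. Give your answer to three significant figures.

ΔH = 34.7 kJ/mol

|ΔT| = |20.05 − 25.10| = 5.05 °C
|q_surr| = (202.9 × 4.19) × 5.05 = 850.151 × 5.05 = 4293 J
n(KNO₃) = 12.5 / 101.1 = 0.1236 mol
Temperature fell, so q_rxn = +|q_surr| = 4.293 kJ
ΔH = q_rxn / n = 34.73 kJ/mol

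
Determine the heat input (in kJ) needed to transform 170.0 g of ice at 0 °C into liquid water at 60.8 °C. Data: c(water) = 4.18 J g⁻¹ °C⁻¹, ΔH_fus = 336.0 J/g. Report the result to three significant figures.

q1 (melt at 0 °C): 170.0 × 336.0 = 57120 J
q2 (heat water 0.0→60.8 °C): 170.0 × 4.18 × 60.8 = 43204 J
Total: 57120 + 43204 = 100324 J = 100 kJ

q = 100 kJ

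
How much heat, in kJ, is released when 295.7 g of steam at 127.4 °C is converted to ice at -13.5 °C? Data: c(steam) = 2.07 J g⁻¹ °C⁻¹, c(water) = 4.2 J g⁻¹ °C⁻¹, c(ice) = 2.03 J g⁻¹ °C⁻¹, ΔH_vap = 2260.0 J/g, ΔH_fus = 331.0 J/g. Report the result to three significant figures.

q = 915 kJ

q1 (cool steam 127.4→100 °C): 295.7 × 2.07 × 27.4 = 16772 J
q2 (condense at 100 °C): 295.7 × 2260.0 = 668282 J
q3 (cool water 100→0 °C): 295.7 × 4.2 × 100.0 = 124194 J
q4 (freeze at 0 °C): 295.7 × 331.0 = 97877 J
q5 (cool ice 0→-13.5 °C): 295.7 × 2.03 × 13.5 = 8104 J
Total: 16772 + 668282 + 124194 + 97877 + 8104 = 915229 J = 915 kJ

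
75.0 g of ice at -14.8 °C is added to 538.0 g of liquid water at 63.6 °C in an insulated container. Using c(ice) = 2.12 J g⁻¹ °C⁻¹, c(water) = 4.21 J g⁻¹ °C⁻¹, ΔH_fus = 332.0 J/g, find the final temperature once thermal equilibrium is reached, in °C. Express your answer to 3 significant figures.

T_f = 45.3 °C

Heat to bring ice to 0 °C and melt it: q₁ = 75.0×2.12×14.8 + 75.0×332.0 = 27253 J
Heat the water can supply cooling to 0 °C: 538.0×4.21×63.6 = 144053 J > q₁, so all ice melts.
Energy balance: 538.0×4.21×(63.6 − T) = 27253 + 75.0×4.21×(T − 0)
2264.98(63.6 − T) = 27253 + 315.75 T
144053 − 27253 = 2580.73 T
T = 116800 / 2580.73 = 45.26 °C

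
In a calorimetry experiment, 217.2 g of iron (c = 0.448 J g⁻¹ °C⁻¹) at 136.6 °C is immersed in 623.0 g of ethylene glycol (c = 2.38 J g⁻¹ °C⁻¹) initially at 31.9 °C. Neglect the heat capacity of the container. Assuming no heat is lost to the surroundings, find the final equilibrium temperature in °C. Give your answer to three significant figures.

T_f = 38.3 °C

Heat lost by iron = heat gained by ethylene glycol.
(217.2)(0.448)(136.6 − T) = (623.0)(2.38)(T − 31.9)
97.3056 (136.6 − T) = 1482.74 (T − 31.9)
13292 − 97.3056 T = 1482.74 T − 47299
60591 = 1580.0456 T
T = 38.348 °C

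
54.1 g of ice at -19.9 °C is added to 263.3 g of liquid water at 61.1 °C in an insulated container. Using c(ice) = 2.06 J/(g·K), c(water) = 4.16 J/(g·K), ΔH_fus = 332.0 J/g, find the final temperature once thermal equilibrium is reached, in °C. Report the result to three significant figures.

T_f = 35.4 °C

Heat to bring ice to 0 °C and melt it: q₁ = 54.1×2.06×19.9 + 54.1×332.0 = 20179 J
Heat the water can supply cooling to 0 °C: 263.3×4.16×61.1 = 66924.5 J > q₁, so all ice melts.
Energy balance: 263.3×4.16×(61.1 − T) = 20179 + 54.1×4.16×(T − 0)
1095.328(61.1 − T) = 20179 + 225.056 T
66924.5 − 20179 = 1320.384 T
T = 46745.5 / 1320.384 = 35.40 °C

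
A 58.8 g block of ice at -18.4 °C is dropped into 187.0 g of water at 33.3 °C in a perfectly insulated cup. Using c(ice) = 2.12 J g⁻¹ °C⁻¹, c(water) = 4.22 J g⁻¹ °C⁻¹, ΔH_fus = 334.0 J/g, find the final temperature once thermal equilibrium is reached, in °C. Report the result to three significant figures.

Heat to bring ice to 0 °C and melt it: q₁ = 58.8×2.12×18.4 + 58.8×334.0 = 21933 J
Heat the water can supply cooling to 0 °C: 187.0×4.22×33.3 = 26278.4 J > q₁, so all ice melts.
Energy balance: 187.0×4.22×(33.3 − T) = 21933 + 58.8×4.22×(T − 0)
789.14(33.3 − T) = 21933 + 248.136 T
26278.4 − 21933 = 1037.276 T
T = 4345.4 / 1037.276 = 4.189 °C

T_f = 4.19 °C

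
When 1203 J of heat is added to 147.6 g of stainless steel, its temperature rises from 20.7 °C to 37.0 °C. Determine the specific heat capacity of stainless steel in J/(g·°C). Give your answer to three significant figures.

c = q / (m ΔT) = 1203 / (147.6 × 16.3)
c = 1203 / 2405.88 = 0.500 J/(g·°C)

c = 0.500 J/(g·°C)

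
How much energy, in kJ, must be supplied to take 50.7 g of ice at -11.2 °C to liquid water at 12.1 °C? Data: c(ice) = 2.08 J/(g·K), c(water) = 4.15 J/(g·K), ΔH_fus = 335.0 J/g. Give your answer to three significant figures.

q1 (heat ice -11.2→0.0 °C): 50.7 × 2.08 × 11.2 = 1181 J
q2 (melt at 0 °C): 50.7 × 335.0 = 16985 J
q3 (heat water 0.0→12.1 °C): 50.7 × 4.15 × 12.1 = 2546 J
Total: 1181 + 16985 + 2546 = 20712 J = 20.7 kJ

q = 20.7 kJ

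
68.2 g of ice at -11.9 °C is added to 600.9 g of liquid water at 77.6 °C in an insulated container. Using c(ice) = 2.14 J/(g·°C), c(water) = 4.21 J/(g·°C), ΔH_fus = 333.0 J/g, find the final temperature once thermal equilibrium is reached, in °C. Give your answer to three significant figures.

Heat to bring ice to 0 °C and melt it: q₁ = 68.2×2.14×11.9 + 68.2×333.0 = 24447 J
Heat the water can supply cooling to 0 °C: 600.9×4.21×77.6 = 196312 J > q₁, so all ice melts.
Energy balance: 600.9×4.21×(77.6 − T) = 24447 + 68.2×4.21×(T − 0)
2529.789(77.6 − T) = 24447 + 287.122 T
196312 − 24447 = 2816.911 T
T = 171865 / 2816.911 = 61.01 °C

T_f = 61.0 °C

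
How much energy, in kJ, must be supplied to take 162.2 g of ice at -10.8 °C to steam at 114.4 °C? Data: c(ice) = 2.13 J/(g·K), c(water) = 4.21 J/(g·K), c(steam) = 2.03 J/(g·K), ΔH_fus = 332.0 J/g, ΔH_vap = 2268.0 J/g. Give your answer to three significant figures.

q1 (heat ice -10.8→0.0 °C): 162.2 × 2.13 × 10.8 = 3731 J
q2 (melt at 0 °C): 162.2 × 332.0 = 53850 J
q3 (heat water 0.0→100.0 °C): 162.2 × 4.21 × 100.0 = 68286 J
q4 (vaporize at 100 °C): 162.2 × 2268.0 = 367870 J
q5 (heat steam 100.0→114.4 °C): 162.2 × 2.03 × 14.4 = 4741 J
Total: 3731 + 53850 + 68286 + 367870 + 4741 = 498478 J = 498 kJ

q = 498 kJ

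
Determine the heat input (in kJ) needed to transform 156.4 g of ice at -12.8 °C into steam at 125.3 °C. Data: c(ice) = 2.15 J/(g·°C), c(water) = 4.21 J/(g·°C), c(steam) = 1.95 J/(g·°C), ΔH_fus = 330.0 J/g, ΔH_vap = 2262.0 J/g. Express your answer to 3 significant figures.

q = 483 kJ

q1 (heat ice -12.8→0.0 °C): 156.4 × 2.15 × 12.8 = 4304 J
q2 (melt at 0 °C): 156.4 × 330.0 = 51612 J
q3 (heat water 0.0→100.0 °C): 156.4 × 4.21 × 100.0 = 65844 J
q4 (vaporize at 100 °C): 156.4 × 2262.0 = 353777 J
q5 (heat steam 100.0→125.3 °C): 156.4 × 1.95 × 25.3 = 7716 J
Total: 4304 + 51612 + 65844 + 353777 + 7716 = 483253 J = 483 kJ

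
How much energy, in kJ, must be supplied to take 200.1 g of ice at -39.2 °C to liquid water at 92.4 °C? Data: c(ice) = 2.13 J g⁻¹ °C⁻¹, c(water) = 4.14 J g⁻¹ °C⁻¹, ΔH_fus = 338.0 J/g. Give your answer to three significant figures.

q1 (heat ice -39.2→0.0 °C): 200.1 × 2.13 × 39.2 = 16708 J
q2 (melt at 0 °C): 200.1 × 338.0 = 67634 J
q3 (heat water 0.0→92.4 °C): 200.1 × 4.14 × 92.4 = 76545 J
Total: 16708 + 67634 + 76545 = 160887 J = 161 kJ

q = 161 kJ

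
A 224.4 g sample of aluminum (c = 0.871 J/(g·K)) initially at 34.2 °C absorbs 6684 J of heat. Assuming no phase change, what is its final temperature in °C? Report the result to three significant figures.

ΔT = q / (m c) = 6684 / (224.4 × 0.871) = 34.20 °C
T_f = 34.2 + 34.20 = 68.40 °C

T_f = 68.4 °C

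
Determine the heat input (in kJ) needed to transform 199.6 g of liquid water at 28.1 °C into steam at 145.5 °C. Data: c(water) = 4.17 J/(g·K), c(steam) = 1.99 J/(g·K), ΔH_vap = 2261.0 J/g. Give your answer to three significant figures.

q = 529 kJ

q1 (heat water 28.1→100.0 °C): 199.6 × 4.17 × 71.9 = 59845 J
q2 (vaporize at 100 °C): 199.6 × 2261.0 = 451296 J
q3 (heat steam 100.0→145.5 °C): 199.6 × 1.99 × 45.5 = 18073 J
Total: 59845 + 451296 + 18073 = 529214 J = 529 kJ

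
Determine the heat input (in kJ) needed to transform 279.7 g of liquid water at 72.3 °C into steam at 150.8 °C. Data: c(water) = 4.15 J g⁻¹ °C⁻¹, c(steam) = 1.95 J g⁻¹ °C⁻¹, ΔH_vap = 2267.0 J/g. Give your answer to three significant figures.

q1 (heat water 72.3→100.0 °C): 279.7 × 4.15 × 27.7 = 32153 J
q2 (vaporize at 100 °C): 279.7 × 2267.0 = 634080 J
q3 (heat steam 100.0→150.8 °C): 279.7 × 1.95 × 50.8 = 27707 J
Total: 32153 + 634080 + 27707 = 693940 J = 694 kJ

q = 694 kJ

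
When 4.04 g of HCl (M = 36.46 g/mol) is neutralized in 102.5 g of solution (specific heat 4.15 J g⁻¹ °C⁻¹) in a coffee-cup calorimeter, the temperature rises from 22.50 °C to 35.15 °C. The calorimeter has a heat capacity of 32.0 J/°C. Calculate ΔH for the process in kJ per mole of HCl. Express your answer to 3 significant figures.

|ΔT| = |35.15 − 22.50| = 12.65 °C
|q_surr| = (102.5 × 4.15 + 32.0) × 12.65 = 457.375 × 12.65 = 5786 J
n(HCl) = 4.04 / 36.46 = 0.1108 mol
Temperature rose, so q_rxn = −|q_surr| = -5.786 kJ
ΔH = q_rxn / n = -52.22 kJ/mol

ΔH = -52.2 kJ/mol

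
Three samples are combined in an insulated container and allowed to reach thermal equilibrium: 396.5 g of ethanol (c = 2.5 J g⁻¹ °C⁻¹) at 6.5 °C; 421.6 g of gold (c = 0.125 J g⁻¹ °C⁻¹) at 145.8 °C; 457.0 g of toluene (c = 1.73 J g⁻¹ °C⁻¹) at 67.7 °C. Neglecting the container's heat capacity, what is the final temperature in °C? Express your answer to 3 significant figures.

T_f = 36.9 °C

Σ mᵢcᵢ(T − Tᵢ) = 0  ⇒  T = Σ mᵢcᵢTᵢ / Σ mᵢcᵢ
Σ mᵢcᵢ = 396.5×2.5 + 421.6×0.125 + 457.0×1.73 = 1834.56
Σ mᵢcᵢTᵢ = 991.25×6.5 + 52.7×145.8 + 790.61×67.7 = 67651
T = 67651 / 1834.56 = 36.88 °C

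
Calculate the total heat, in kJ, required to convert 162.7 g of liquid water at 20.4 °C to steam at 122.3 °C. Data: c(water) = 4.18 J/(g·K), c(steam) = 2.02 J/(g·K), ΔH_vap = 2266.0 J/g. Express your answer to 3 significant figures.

q = 430 kJ

q1 (heat water 20.4→100.0 °C): 162.7 × 4.18 × 79.6 = 54135 J
q2 (vaporize at 100 °C): 162.7 × 2266.0 = 368678 J
q3 (heat steam 100.0→122.3 °C): 162.7 × 2.02 × 22.3 = 7329 J
Total: 54135 + 368678 + 7329 = 430142 J = 430 kJ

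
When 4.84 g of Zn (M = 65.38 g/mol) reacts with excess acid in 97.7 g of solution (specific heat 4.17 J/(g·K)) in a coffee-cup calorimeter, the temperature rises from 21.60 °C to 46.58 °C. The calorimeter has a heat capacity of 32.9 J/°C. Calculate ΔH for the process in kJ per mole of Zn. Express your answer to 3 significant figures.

|ΔT| = |46.58 − 21.60| = 24.98 °C
|q_surr| = (97.7 × 4.17 + 32.9) × 24.98 = 440.309 × 24.98 = 11000 J
n(Zn) = 4.84 / 65.38 = 0.07403 mol
Temperature rose, so q_rxn = −|q_surr| = -11.00 kJ
ΔH = q_rxn / n = -148.6 kJ/mol

ΔH = -149 kJ/mol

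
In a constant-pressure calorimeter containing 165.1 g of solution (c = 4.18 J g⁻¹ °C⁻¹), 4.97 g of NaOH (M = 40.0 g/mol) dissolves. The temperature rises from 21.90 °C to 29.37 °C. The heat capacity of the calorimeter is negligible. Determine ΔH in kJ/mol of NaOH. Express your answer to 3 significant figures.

ΔH = -41.5 kJ/mol

|ΔT| = |29.37 − 21.90| = 7.47 °C
|q_surr| = (165.1 × 4.18) × 7.47 = 690.118 × 7.47 = 5155 J
n(NaOH) = 4.97 / 40.0 = 0.1243 mol
Temperature rose, so q_rxn = −|q_surr| = -5.155 kJ
ΔH = q_rxn / n = -41.47 kJ/mol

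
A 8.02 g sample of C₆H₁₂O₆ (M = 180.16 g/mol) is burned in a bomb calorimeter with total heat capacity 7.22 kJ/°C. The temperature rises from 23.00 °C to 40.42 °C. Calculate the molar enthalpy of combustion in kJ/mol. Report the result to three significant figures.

ΔH = -2830 kJ/mol

ΔT = 40.42 − 23.00 = 17.42 °C
q_cal = C_cal × ΔT = 7.22 × 17.42 = 125.7724 kJ
n = 8.02 / 180.16 = 0.04452 mol
q_rxn = −q_cal = -125.7724 kJ
ΔH = -125.7724 / 0.04452 = -2825 kJ/mol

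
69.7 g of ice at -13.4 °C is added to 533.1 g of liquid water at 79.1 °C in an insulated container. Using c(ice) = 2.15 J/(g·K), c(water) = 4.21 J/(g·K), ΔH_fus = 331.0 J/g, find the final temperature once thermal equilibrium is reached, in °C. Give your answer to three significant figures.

Heat to bring ice to 0 °C and melt it: q₁ = 69.7×2.15×13.4 + 69.7×331.0 = 25079 J
Heat the water can supply cooling to 0 °C: 533.1×4.21×79.1 = 177528 J > q₁, so all ice melts.
Energy balance: 533.1×4.21×(79.1 − T) = 25079 + 69.7×4.21×(T − 0)
2244.351(79.1 − T) = 25079 + 293.437 T
177528 − 25079 = 2537.788 T
T = 152449 / 2537.788 = 60.07 °C

T_f = 60.1 °C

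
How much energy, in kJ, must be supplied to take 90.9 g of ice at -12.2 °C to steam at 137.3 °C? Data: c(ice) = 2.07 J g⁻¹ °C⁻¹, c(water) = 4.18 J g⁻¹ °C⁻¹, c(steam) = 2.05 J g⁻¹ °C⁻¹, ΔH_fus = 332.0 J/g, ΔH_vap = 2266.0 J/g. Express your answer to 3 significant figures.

q = 283 kJ

q1 (heat ice -12.2→0.0 °C): 90.9 × 2.07 × 12.2 = 2296 J
q2 (melt at 0 °C): 90.9 × 332.0 = 30179 J
q3 (heat water 0.0→100.0 °C): 90.9 × 4.18 × 100.0 = 37996 J
q4 (vaporize at 100 °C): 90.9 × 2266.0 = 205979 J
q5 (heat steam 100.0→137.3 °C): 90.9 × 2.05 × 37.3 = 6951 J
Total: 2296 + 30179 + 37996 + 205979 + 6951 = 283401 J = 283 kJ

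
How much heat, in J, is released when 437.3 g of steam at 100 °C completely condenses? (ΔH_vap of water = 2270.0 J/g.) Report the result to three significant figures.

q = m × ΔH_vap = 437.3 × 2270.0 = 992700 J

q = 993000 J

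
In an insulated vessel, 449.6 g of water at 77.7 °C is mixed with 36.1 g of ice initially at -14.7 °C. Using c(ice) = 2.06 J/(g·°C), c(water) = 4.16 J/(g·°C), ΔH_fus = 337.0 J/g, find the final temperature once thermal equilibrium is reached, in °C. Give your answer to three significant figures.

T_f = 65.4 °C

Heat to bring ice to 0 °C and melt it: q₁ = 36.1×2.06×14.7 + 36.1×337.0 = 13259 J
Heat the water can supply cooling to 0 °C: 449.6×4.16×77.7 = 145325 J > q₁, so all ice melts.
Energy balance: 449.6×4.16×(77.7 − T) = 13259 + 36.1×4.16×(T − 0)
1870.336(77.7 − T) = 13259 + 150.176 T
145325 − 13259 = 2020.512 T
T = 132066 / 2020.512 = 65.36 °C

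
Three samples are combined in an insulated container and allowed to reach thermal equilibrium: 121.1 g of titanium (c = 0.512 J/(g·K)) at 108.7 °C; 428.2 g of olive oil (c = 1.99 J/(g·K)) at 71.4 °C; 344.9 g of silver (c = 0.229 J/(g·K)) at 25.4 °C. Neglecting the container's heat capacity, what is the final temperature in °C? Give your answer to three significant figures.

Σ mᵢcᵢ(T − Tᵢ) = 0  ⇒  T = Σ mᵢcᵢTᵢ / Σ mᵢcᵢ
Σ mᵢcᵢ = 121.1×0.512 + 428.2×1.99 + 344.9×0.229 = 993.1033
Σ mᵢcᵢTᵢ = 62.0032×108.7 + 852.118×71.4 + 78.9821×25.4 = 69587
T = 69587 / 993.1033 = 70.07 °C

T_f = 70.1 °C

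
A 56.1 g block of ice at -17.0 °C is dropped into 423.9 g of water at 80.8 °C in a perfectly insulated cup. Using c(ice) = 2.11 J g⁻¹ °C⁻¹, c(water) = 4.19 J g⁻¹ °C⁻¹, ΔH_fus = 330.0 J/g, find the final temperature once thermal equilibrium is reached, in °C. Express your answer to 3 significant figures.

T_f = 61.2 °C

Heat to bring ice to 0 °C and melt it: q₁ = 56.1×2.11×17.0 + 56.1×330.0 = 20525 J
Heat the water can supply cooling to 0 °C: 423.9×4.19×80.8 = 143512 J > q₁, so all ice melts.
Energy balance: 423.9×4.19×(80.8 − T) = 20525 + 56.1×4.19×(T − 0)
1776.141(80.8 − T) = 20525 + 235.059 T
143512 − 20525 = 2011.200 T
T = 122987 / 2011.200 = 61.15 °C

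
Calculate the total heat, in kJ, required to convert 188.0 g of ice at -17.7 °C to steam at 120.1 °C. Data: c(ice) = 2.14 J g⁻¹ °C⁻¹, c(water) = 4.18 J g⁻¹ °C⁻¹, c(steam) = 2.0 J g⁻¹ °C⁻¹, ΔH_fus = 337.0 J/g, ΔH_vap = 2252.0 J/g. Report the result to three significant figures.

q1 (heat ice -17.7→0.0 °C): 188.0 × 2.14 × 17.7 = 7121 J
q2 (melt at 0 °C): 188.0 × 337.0 = 63356 J
q3 (heat water 0.0→100.0 °C): 188.0 × 4.18 × 100.0 = 78584 J
q4 (vaporize at 100 °C): 188.0 × 2252.0 = 423376 J
q5 (heat steam 100.0→120.1 °C): 188.0 × 2.0 × 20.1 = 7558 J
Total: 7121 + 63356 + 78584 + 423376 + 7558 = 579995 J = 580 kJ

q = 580 kJ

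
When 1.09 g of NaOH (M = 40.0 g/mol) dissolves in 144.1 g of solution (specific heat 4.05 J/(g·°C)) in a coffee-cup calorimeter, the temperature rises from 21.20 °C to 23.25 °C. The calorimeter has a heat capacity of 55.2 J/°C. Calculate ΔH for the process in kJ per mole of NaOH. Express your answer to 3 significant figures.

ΔH = -48.1 kJ/mol

|ΔT| = |23.25 − 21.20| = 2.05 °C
|q_surr| = (144.1 × 4.05 + 55.2) × 2.05 = 638.805 × 2.05 = 1310 J
n(NaOH) = 1.09 / 40.0 = 0.02725 mol
Temperature rose, so q_rxn = −|q_surr| = -1.310 kJ
ΔH = q_rxn / n = -48.07 kJ/mol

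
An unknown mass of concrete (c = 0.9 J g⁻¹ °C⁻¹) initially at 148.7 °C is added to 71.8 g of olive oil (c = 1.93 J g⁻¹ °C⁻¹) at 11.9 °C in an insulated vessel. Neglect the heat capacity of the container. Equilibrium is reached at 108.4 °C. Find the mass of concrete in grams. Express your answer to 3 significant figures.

m = 369 g

q_gained = (71.8 × 1.93) × (108.4 − 11.9) = 13370 J
q_lost = m × 0.9 × (148.7 − 108.4) = 36.27 m
m = 13370 / 36.27 = 369 g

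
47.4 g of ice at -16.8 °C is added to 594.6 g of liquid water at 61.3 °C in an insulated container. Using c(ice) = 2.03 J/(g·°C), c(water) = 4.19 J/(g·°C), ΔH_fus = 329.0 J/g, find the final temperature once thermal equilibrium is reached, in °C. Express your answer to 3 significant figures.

Heat to bring ice to 0 °C and melt it: q₁ = 47.4×2.03×16.8 + 47.4×329.0 = 17211 J
Heat the water can supply cooling to 0 °C: 594.6×4.19×61.3 = 152721 J > q₁, so all ice melts.
Energy balance: 594.6×4.19×(61.3 − T) = 17211 + 47.4×4.19×(T − 0)
2491.374(61.3 − T) = 17211 + 198.606 T
152721 − 17211 = 2689.980 T
T = 135510 / 2689.980 = 50.38 °C

T_f = 50.4 °C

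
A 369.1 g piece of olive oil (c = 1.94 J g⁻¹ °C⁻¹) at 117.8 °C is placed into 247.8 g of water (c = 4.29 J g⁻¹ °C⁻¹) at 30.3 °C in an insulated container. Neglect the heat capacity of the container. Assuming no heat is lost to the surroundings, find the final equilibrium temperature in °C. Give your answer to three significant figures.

T_f = 65.5 °C

Heat lost by olive oil = heat gained by water.
(369.1)(1.94)(117.8 − T) = (247.8)(4.29)(T − 30.3)
716.054 (117.8 − T) = 1063.062 (T − 30.3)
84351 − 716.054 T = 1063.062 T − 32211
116562 = 1779.116 T
T = 65.52 °C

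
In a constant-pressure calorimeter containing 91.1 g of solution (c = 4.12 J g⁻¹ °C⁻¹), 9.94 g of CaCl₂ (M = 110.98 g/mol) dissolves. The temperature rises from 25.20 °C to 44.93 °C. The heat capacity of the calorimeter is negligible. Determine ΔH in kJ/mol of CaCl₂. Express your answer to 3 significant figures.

ΔH = -82.7 kJ/mol

|ΔT| = |44.93 − 25.20| = 19.73 °C
|q_surr| = (91.1 × 4.12) × 19.73 = 375.332 × 19.73 = 7405 J
n(CaCl₂) = 9.94 / 110.98 = 0.08957 mol
Temperature rose, so q_rxn = −|q_surr| = -7.405 kJ
ΔH = q_rxn / n = -82.67 kJ/mol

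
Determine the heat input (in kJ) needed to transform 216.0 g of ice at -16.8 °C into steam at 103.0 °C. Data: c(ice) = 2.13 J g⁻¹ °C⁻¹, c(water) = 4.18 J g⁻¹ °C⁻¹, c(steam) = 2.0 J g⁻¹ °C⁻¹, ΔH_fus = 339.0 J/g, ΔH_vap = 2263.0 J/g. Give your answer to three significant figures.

q = 661 kJ

q1 (heat ice -16.8→0.0 °C): 216.0 × 2.13 × 16.8 = 7729 J
q2 (melt at 0 °C): 216.0 × 339.0 = 73224 J
q3 (heat water 0.0→100.0 °C): 216.0 × 4.18 × 100.0 = 90288 J
q4 (vaporize at 100 °C): 216.0 × 2263.0 = 488808 J
q5 (heat steam 100.0→103.0 °C): 216.0 × 2.0 × 3.0 = 1296 J
Total: 7729 + 73224 + 90288 + 488808 + 1296 = 661345 J = 661 kJ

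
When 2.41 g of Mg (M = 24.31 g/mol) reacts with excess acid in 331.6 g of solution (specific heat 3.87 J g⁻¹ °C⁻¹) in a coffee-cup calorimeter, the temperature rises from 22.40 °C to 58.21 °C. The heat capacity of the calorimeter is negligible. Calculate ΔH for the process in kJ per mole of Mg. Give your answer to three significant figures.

|ΔT| = |58.21 − 22.40| = 35.81 °C
|q_surr| = (331.6 × 3.87) × 35.81 = 1283.292 × 35.81 = 45955 J
n(Mg) = 2.41 / 24.31 = 0.099136 mol
Temperature rose, so q_rxn = −|q_surr| = -45.955 kJ
ΔH = q_rxn / n = -463.6 kJ/mol

ΔH = -464 kJ/mol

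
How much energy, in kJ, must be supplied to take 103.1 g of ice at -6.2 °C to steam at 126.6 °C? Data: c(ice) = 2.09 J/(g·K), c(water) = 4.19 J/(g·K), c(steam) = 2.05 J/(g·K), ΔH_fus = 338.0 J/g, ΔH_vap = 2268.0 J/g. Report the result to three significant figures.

q1 (heat ice -6.2→0.0 °C): 103.1 × 2.09 × 6.2 = 1336 J
q2 (melt at 0 °C): 103.1 × 338.0 = 34848 J
q3 (heat water 0.0→100.0 °C): 103.1 × 4.19 × 100.0 = 43199 J
q4 (vaporize at 100 °C): 103.1 × 2268.0 = 233831 J
q5 (heat steam 100.0→126.6 °C): 103.1 × 2.05 × 26.6 = 5622 J
Total: 1336 + 34848 + 43199 + 233831 + 5622 = 318836 J = 319 kJ

q = 319 kJ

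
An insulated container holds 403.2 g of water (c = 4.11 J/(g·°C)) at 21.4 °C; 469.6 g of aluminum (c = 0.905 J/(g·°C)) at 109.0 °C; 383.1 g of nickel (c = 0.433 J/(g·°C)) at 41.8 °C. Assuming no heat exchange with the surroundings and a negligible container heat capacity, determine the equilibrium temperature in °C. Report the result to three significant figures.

Σ mᵢcᵢ(T − Tᵢ) = 0  ⇒  T = Σ mᵢcᵢTᵢ / Σ mᵢcᵢ
Σ mᵢcᵢ = 403.2×4.11 + 469.6×0.905 + 383.1×0.433 = 2248.0223
Σ mᵢcᵢTᵢ = 1657.152×21.4 + 424.988×109.0 + 165.8823×41.8 = 88721
T = 88721 / 2248.0223 = 39.47 °C

T_f = 39.5 °C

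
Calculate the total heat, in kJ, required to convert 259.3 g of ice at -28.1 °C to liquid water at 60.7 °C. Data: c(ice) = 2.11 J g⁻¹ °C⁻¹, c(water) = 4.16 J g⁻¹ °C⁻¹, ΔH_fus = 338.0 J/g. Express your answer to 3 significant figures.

q = 168 kJ

q1 (heat ice -28.1→0.0 °C): 259.3 × 2.11 × 28.1 = 15374 J
q2 (melt at 0 °C): 259.3 × 338.0 = 87643 J
q3 (heat water 0.0→60.7 °C): 259.3 × 4.16 × 60.7 = 65476 J
Total: 15374 + 87643 + 65476 = 168493 J = 168 kJ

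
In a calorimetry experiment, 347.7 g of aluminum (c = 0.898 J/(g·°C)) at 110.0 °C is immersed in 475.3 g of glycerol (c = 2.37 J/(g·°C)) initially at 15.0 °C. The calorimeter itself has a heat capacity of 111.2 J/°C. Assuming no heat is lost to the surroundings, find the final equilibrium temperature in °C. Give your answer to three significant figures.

T_f = 34.1 °C

Heat lost by aluminum = heat gained by glycerol + calorimeter.
(347.7)(0.898)(110.0 − T) = [(475.3)(2.37) + 111.2](T − 15.0)
312.2346 (110.0 − T) = 1237.661 (T − 15.0)
34346 − 312.2346 T = 1237.661 T − 18565
52911 = 1549.8956 T
T = 34.14 °C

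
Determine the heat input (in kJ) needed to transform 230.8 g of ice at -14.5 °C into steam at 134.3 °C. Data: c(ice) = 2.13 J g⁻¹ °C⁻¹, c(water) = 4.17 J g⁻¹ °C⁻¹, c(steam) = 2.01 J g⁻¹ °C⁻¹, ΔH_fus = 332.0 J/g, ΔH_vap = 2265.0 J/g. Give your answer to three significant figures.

q1 (heat ice -14.5→0.0 °C): 230.8 × 2.13 × 14.5 = 7128 J
q2 (melt at 0 °C): 230.8 × 332.0 = 76626 J
q3 (heat water 0.0→100.0 °C): 230.8 × 4.17 × 100.0 = 96244 J
q4 (vaporize at 100 °C): 230.8 × 2265.0 = 522762 J
q5 (heat steam 100.0→134.3 °C): 230.8 × 2.01 × 34.3 = 15912 J
Total: 7128 + 76626 + 96244 + 522762 + 15912 = 718672 J = 719 kJ

q = 719 kJ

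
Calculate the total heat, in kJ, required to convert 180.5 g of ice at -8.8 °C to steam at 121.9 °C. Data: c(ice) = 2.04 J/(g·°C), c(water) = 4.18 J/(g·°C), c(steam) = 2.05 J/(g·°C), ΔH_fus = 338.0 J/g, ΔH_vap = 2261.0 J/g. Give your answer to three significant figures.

q = 556 kJ

q1 (heat ice -8.8→0.0 °C): 180.5 × 2.04 × 8.8 = 3240 J
q2 (melt at 0 °C): 180.5 × 338.0 = 61009 J
q3 (heat water 0.0→100.0 °C): 180.5 × 4.18 × 100.0 = 75449 J
q4 (vaporize at 100 °C): 180.5 × 2261.0 = 408111 J
q5 (heat steam 100.0→121.9 °C): 180.5 × 2.05 × 21.9 = 8104 J
Total: 3240 + 61009 + 75449 + 408111 + 8104 = 555913 J = 556 kJ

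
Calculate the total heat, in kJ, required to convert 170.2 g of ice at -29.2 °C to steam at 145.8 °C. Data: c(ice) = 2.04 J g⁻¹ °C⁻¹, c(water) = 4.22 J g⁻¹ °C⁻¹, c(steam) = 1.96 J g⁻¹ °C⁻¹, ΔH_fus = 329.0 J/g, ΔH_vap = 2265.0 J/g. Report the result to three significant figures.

q = 539 kJ

q1 (heat ice -29.2→0.0 °C): 170.2 × 2.04 × 29.2 = 10138 J
q2 (melt at 0 °C): 170.2 × 329.0 = 55996 J
q3 (heat water 0.0→100.0 °C): 170.2 × 4.22 × 100.0 = 71824 J
q4 (vaporize at 100 °C): 170.2 × 2265.0 = 385503 J
q5 (heat steam 100.0→145.8 °C): 170.2 × 1.96 × 45.8 = 15279 J
Total: 10138 + 55996 + 71824 + 385503 + 15279 = 538740 J = 539 kJ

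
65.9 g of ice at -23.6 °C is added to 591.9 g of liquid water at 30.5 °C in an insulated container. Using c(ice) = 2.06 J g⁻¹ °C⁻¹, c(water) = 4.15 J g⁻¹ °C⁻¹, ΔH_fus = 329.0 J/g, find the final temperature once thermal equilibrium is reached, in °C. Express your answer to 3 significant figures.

T_f = 18.3 °C

Heat to bring ice to 0 °C and melt it: q₁ = 65.9×2.06×23.6 + 65.9×329.0 = 24885 J
Heat the water can supply cooling to 0 °C: 591.9×4.15×30.5 = 74919.7 J > q₁, so all ice melts.
Energy balance: 591.9×4.15×(30.5 − T) = 24885 + 65.9×4.15×(T − 0)
2456.385(30.5 − T) = 24885 + 273.485 T
74919.7 − 24885 = 2729.870 T
T = 50034.7 / 2729.870 = 18.33 °C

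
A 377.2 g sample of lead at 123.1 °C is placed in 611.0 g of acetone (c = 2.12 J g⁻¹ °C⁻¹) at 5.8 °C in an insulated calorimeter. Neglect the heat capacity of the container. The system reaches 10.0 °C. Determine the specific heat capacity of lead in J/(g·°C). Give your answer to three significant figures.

q_gained = (611.0 × 2.12) × (10.0 − 5.8) = 5440 J
q_lost = 377.2 × c × (123.1 − 10.0) = 42661.32 c
Set equal: c = 5440 / 42661.32 = 0.128 J/(g·°C)

c = 0.128 J/(g·°C)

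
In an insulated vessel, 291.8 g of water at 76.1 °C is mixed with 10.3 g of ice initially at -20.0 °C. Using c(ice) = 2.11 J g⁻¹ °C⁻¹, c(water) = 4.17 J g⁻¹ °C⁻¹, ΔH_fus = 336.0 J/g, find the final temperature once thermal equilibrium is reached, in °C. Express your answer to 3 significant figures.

T_f = 70.4 °C

Heat to bring ice to 0 °C and melt it: q₁ = 10.3×2.11×20.0 + 10.3×336.0 = 3895.5 J
Heat the water can supply cooling to 0 °C: 291.8×4.17×76.1 = 92598.9 J > q₁, so all ice melts.
Energy balance: 291.8×4.17×(76.1 − T) = 3895.5 + 10.3×4.17×(T − 0)
1216.806(76.1 − T) = 3895.5 + 42.951 T
92598.9 − 3895.5 = 1259.757 T
T = 88703.4 / 1259.757 = 70.41 °C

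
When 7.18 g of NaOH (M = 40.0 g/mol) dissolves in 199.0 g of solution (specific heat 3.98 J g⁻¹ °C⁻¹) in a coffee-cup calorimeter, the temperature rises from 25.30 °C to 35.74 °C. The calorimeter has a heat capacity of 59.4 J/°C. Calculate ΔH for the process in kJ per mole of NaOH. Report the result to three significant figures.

ΔH = -49.5 kJ/mol

|ΔT| = |35.74 − 25.30| = 10.44 °C
|q_surr| = (199.0 × 3.98 + 59.4) × 10.44 = 851.42 × 10.44 = 8889 J
n(NaOH) = 7.18 / 40.0 = 0.1795 mol
Temperature rose, so q_rxn = −|q_surr| = -8.889 kJ
ΔH = q_rxn / n = -49.52 kJ/mol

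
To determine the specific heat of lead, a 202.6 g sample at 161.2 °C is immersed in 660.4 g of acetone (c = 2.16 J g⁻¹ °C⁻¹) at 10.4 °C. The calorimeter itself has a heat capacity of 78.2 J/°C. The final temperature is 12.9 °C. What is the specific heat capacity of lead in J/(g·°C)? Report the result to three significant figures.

c = 0.125 J/(g·°C)

q_gained = (660.4 × 2.16 + 78.2) × (12.9 − 10.4) = 3762 J
q_lost = 202.6 × c × (161.2 − 12.9) = 30045.58 c
Set equal: c = 3762 / 30045.58 = 0.125 J/(g·°C)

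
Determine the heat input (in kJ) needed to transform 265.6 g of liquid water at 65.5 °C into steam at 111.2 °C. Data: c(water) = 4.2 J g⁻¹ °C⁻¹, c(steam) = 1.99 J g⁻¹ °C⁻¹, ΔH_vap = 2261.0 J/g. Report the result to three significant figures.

q1 (heat water 65.5→100.0 °C): 265.6 × 4.2 × 34.5 = 38485 J
q2 (vaporize at 100 °C): 265.6 × 2261.0 = 600522 J
q3 (heat steam 100.0→111.2 °C): 265.6 × 1.99 × 11.2 = 5920 J
Total: 38485 + 600522 + 5920 = 644927 J = 645 kJ

q = 645 kJ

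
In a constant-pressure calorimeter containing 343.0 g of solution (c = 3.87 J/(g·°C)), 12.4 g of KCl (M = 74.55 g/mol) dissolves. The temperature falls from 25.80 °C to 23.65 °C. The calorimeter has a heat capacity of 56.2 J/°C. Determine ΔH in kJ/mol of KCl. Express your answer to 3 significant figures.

ΔH = 17.9 kJ/mol

|ΔT| = |23.65 − 25.80| = 2.15 °C
|q_surr| = (343.0 × 3.87 + 56.2) × 2.15 = 1383.61 × 2.15 = 2975 J
n(KCl) = 12.4 / 74.55 = 0.1663 mol
Temperature fell, so q_rxn = +|q_surr| = 2.975 kJ
ΔH = q_rxn / n = 17.89 kJ/mol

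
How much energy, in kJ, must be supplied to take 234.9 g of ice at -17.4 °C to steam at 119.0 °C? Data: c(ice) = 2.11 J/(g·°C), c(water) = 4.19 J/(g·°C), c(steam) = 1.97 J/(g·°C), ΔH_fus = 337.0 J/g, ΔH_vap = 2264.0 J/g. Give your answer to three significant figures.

q1 (heat ice -17.4→0.0 °C): 234.9 × 2.11 × 17.4 = 8624 J
q2 (melt at 0 °C): 234.9 × 337.0 = 79161 J
q3 (heat water 0.0→100.0 °C): 234.9 × 4.19 × 100.0 = 98423 J
q4 (vaporize at 100 °C): 234.9 × 2264.0 = 531814 J
q5 (heat steam 100.0→119.0 °C): 234.9 × 1.97 × 19.0 = 8792 J
Total: 8624 + 79161 + 98423 + 531814 + 8792 = 726814 J = 727 kJ

q = 727 kJ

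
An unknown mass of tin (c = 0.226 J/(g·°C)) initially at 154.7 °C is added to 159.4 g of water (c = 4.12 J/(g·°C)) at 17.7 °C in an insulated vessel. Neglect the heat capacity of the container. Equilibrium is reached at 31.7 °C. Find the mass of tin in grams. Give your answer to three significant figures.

q_gained = (159.4 × 4.12) × (31.7 − 17.7) = 9194 J
q_lost = m × 0.226 × (154.7 − 31.7) = 27.798 m
m = 9194 / 27.798 = 331 g

m = 331 g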